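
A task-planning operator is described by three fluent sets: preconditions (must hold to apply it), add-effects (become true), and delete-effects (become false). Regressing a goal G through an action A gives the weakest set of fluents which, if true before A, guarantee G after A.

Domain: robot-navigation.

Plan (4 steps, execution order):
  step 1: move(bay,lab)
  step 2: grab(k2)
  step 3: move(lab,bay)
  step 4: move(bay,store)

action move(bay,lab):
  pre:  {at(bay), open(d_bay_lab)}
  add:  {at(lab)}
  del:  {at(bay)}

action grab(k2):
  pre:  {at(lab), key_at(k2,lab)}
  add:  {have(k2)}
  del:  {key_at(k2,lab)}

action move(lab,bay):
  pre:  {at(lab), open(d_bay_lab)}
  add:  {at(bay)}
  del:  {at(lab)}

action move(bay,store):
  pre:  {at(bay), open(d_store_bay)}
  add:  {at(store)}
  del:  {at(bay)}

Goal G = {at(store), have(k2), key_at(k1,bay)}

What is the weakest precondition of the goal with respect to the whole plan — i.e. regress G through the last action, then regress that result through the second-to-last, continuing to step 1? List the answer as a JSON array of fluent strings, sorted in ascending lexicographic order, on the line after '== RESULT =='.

Regress step by step:
  through step 4 (move(bay,store)): drop {at(store)}, keep {have(k2), key_at(k1,bay)}, require {at(bay), open(d_store_bay)}
    → {at(bay), have(k2), key_at(k1,bay), open(d_store_bay)}
  through step 3 (move(lab,bay)): drop {at(bay)}, keep {have(k2), key_at(k1,bay), open(d_store_bay)}, require {at(lab), open(d_bay_lab)}
    → {at(lab), have(k2), key_at(k1,bay), open(d_bay_lab), open(d_store_bay)}
  through step 2 (grab(k2)): drop {have(k2)}, keep {at(lab), key_at(k1,bay), open(d_bay_lab), open(d_store_bay)}, require {at(lab), key_at(k2,lab)}
    → {at(lab), key_at(k1,bay), key_at(k2,lab), open(d_bay_lab), open(d_store_bay)}
  through step 1 (move(bay,lab)): drop {at(lab)}, keep {key_at(k1,bay), key_at(k2,lab), open(d_bay_lab), open(d_store_bay)}, require {at(bay), open(d_bay_lab)}
    → {at(bay), key_at(k1,bay), key_at(k2,lab), open(d_bay_lab), open(d_store_bay)}

== RESULT ==
["at(bay)", "key_at(k1,bay)", "key_at(k2,lab)", "open(d_bay_lab)", "open(d_store_bay)"]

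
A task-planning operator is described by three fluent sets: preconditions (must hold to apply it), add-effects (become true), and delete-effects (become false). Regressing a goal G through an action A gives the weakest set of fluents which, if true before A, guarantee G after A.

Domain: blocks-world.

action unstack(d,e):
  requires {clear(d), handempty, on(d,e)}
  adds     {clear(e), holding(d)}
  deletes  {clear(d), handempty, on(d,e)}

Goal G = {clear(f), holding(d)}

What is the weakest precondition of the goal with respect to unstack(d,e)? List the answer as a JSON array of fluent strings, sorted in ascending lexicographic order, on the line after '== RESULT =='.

Regress:
  G ∩ del = {}  (empty — regression defined)
  G \ add = {clear(f), holding(d)} \ {clear(e), holding(d)} = {clear(f)}
  ∪ pre   = {clear(f)} ∪ {clear(d), handempty, on(d,e)}
          = {clear(d), clear(f), handempty, on(d,e)}

== RESULT ==
["clear(d)", "clear(f)", "handempty", "on(d,e)"]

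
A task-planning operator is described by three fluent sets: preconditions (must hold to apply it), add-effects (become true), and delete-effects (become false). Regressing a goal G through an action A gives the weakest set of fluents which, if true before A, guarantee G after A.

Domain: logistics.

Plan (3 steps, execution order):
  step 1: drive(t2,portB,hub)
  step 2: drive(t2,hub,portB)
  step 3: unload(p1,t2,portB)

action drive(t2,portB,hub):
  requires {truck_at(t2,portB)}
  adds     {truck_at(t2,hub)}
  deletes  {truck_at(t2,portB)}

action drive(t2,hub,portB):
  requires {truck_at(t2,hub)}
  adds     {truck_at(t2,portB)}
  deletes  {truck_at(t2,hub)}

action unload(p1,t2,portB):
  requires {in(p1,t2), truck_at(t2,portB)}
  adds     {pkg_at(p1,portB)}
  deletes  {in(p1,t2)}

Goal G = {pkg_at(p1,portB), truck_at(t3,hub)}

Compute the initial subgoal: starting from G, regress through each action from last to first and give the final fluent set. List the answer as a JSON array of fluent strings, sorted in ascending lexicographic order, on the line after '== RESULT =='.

Work backward from the goal:
  through step 3 (unload(p1,t2,portB)): drop {pkg_at(p1,portB)}, keep {truck_at(t3,hub)}, require {in(p1,t2), truck_at(t2,portB)}
    → {in(p1,t2), truck_at(t2,portB), truck_at(t3,hub)}
  through step 2 (drive(t2,hub,portB)): drop {truck_at(t2,portB)}, keep {in(p1,t2), truck_at(t3,hub)}, require {truck_at(t2,hub)}
    → {in(p1,t2), truck_at(t2,hub), truck_at(t3,hub)}
  through step 1 (drive(t2,portB,hub)): drop {truck_at(t2,hub)}, keep {in(p1,t2), truck_at(t3,hub)}, require {truck_at(t2,portB)}
    → {in(p1,t2), truck_at(t2,portB), truck_at(t3,hub)}

== RESULT ==
["in(p1,t2)", "truck_at(t2,portB)", "truck_at(t3,hub)"]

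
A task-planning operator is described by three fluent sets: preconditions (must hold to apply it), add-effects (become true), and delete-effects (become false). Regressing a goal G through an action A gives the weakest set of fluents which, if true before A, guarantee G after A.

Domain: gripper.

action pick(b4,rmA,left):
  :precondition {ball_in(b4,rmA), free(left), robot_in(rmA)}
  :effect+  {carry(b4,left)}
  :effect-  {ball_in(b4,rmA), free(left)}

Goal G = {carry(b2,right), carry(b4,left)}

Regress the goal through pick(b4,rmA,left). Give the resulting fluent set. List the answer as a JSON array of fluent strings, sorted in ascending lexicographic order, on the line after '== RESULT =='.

Regress:
  G ∩ del = {}  (empty — regression defined)
  G \ add = {carry(b2,right), carry(b4,left)} \ {carry(b4,left)} = {carry(b2,right)}
  ∪ pre   = {carry(b2,right)} ∪ {ball_in(b4,rmA), free(left), robot_in(rmA)}
          = {ball_in(b4,rmA), carry(b2,right), free(left), robot_in(rmA)}

== RESULT ==
["ball_in(b4,rmA)", "carry(b2,right)", "free(left)", "robot_in(rmA)"]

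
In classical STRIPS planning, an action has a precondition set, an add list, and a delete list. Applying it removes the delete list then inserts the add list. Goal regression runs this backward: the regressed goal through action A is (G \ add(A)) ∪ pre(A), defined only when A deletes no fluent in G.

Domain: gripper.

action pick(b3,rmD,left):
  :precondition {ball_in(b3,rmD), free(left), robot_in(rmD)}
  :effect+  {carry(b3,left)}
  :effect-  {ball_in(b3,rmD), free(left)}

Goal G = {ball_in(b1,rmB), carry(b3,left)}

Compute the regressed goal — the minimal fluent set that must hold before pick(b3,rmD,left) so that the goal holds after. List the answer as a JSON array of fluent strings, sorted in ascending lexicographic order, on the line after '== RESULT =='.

Regress:
  G ∩ del = {}  (empty — regression defined)
  G \ add = {ball_in(b1,rmB), carry(b3,left)} \ {carry(b3,left)} = {ball_in(b1,rmB)}
  ∪ pre   = {ball_in(b1,rmB)} ∪ {ball_in(b3,rmD), free(left), robot_in(rmD)}
          = {ball_in(b1,rmB), ball_in(b3,rmD), free(left), robot_in(rmD)}

== RESULT ==
["ball_in(b1,rmB)", "ball_in(b3,rmD)", "free(left)", "robot_in(rmD)"]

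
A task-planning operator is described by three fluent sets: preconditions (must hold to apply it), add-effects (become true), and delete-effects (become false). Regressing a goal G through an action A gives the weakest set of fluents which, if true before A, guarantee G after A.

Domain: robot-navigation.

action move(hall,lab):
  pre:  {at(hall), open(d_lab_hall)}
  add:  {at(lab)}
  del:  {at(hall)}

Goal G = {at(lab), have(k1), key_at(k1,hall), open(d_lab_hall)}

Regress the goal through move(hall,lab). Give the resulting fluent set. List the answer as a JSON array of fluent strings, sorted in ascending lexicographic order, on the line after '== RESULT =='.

Regress:
  G ∩ del = {}  (empty — regression defined)
  G \ add = {at(lab), have(k1), key_at(k1,hall), open(d_lab_hall)} \ {at(lab)} = {have(k1), key_at(k1,hall), open(d_lab_hall)}
  ∪ pre   = {have(k1), key_at(k1,hall), open(d_lab_hall)} ∪ {at(hall), open(d_lab_hall)}
          = {at(hall), have(k1), key_at(k1,hall), open(d_lab_hall)}

== RESULT ==
["at(hall)", "have(k1)", "key_at(k1,hall)", "open(d_lab_hall)"]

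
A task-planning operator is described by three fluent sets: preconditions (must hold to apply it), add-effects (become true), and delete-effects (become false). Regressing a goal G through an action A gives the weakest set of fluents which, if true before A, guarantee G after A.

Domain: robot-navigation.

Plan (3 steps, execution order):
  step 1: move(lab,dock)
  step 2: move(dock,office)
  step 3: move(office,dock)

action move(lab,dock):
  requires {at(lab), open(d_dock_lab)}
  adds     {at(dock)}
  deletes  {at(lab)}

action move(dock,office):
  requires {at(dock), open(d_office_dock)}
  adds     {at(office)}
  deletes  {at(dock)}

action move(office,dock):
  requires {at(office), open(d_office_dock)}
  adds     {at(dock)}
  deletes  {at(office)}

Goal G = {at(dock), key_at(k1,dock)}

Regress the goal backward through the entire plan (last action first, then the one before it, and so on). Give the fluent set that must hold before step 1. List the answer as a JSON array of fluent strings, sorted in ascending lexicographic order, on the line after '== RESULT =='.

Work backward from the goal:
  through step 3 (move(office,dock)): drop {at(dock)}, keep {key_at(k1,dock)}, require {at(office), open(d_office_dock)}
    → {at(office), key_at(k1,dock), open(d_office_dock)}
  through step 2 (move(dock,office)): drop {at(office)}, keep {key_at(k1,dock), open(d_office_dock)}, require {at(dock), open(d_office_dock)}
    → {at(dock), key_at(k1,dock), open(d_office_dock)}
  through step 1 (move(lab,dock)): drop {at(dock)}, keep {key_at(k1,dock), open(d_office_dock)}, require {at(lab), open(d_dock_lab)}
    → {at(lab), key_at(k1,dock), open(d_dock_lab), open(d_office_dock)}

== RESULT ==
["at(lab)", "key_at(k1,dock)", "open(d_dock_lab)", "open(d_office_dock)"]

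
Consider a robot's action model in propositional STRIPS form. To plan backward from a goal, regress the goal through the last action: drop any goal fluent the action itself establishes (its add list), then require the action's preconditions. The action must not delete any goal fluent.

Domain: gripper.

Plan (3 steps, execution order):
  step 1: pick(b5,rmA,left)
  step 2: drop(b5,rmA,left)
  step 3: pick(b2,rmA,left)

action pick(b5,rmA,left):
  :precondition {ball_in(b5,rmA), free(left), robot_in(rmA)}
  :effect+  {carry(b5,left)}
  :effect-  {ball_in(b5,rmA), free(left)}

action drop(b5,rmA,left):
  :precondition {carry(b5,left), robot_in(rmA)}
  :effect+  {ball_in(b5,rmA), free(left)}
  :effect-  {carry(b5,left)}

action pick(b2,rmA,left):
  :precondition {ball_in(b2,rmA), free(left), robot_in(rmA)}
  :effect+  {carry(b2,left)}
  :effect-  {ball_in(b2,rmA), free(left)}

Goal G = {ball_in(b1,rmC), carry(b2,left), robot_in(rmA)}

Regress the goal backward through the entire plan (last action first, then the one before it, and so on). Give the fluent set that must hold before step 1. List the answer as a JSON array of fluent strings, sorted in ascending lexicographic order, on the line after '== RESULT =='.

Work backward from the goal:
  through step 3 (pick(b2,rmA,left)): drop {carry(b2,left)}, keep {ball_in(b1,rmC), robot_in(rmA)}, require {ball_in(b2,rmA), free(left), robot_in(rmA)}
    → {ball_in(b1,rmC), ball_in(b2,rmA), free(left), robot_in(rmA)}
  through step 2 (drop(b5,rmA,left)): drop {free(left)}, keep {ball_in(b1,rmC), ball_in(b2,rmA), robot_in(rmA)}, require {carry(b5,left), robot_in(rmA)}
    → {ball_in(b1,rmC), ball_in(b2,rmA), carry(b5,left), robot_in(rmA)}
  through step 1 (pick(b5,rmA,left)): drop {carry(b5,left)}, keep {ball_in(b1,rmC), ball_in(b2,rmA), robot_in(rmA)}, require {ball_in(b5,rmA), free(left), robot_in(rmA)}
    → {ball_in(b1,rmC), ball_in(b2,rmA), ball_in(b5,rmA), free(left), robot_in(rmA)}

== RESULT ==
["ball_in(b1,rmC)", "ball_in(b2,rmA)", "ball_in(b5,rmA)", "free(left)", "robot_in(rmA)"]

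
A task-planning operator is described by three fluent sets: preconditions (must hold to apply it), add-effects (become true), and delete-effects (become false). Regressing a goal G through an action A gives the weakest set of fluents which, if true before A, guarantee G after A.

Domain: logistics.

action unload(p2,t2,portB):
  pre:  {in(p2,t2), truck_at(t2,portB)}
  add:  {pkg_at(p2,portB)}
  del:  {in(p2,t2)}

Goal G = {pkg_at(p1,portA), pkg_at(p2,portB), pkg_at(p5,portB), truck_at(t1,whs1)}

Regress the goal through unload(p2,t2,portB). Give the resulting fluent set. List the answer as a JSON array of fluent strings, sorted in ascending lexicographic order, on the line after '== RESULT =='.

Regress:
  G ∩ del = {}  (empty — regression defined)
  G \ add = {pkg_at(p1,portA), pkg_at(p2,portB), pkg_at(p5,portB), truck_at(t1,whs1)} \ {pkg_at(p2,portB)} = {pkg_at(p1,portA), pkg_at(p5,portB), truck_at(t1,whs1)}
  ∪ pre   = {pkg_at(p1,portA), pkg_at(p5,portB), truck_at(t1,whs1)} ∪ {in(p2,t2), truck_at(t2,portB)}
          = {in(p2,t2), pkg_at(p1,portA), pkg_at(p5,portB), truck_at(t1,whs1), truck_at(t2,portB)}

== RESULT ==
["in(p2,t2)", "pkg_at(p1,portA)", "pkg_at(p5,portB)", "truck_at(t1,whs1)", "truck_at(t2,portB)"]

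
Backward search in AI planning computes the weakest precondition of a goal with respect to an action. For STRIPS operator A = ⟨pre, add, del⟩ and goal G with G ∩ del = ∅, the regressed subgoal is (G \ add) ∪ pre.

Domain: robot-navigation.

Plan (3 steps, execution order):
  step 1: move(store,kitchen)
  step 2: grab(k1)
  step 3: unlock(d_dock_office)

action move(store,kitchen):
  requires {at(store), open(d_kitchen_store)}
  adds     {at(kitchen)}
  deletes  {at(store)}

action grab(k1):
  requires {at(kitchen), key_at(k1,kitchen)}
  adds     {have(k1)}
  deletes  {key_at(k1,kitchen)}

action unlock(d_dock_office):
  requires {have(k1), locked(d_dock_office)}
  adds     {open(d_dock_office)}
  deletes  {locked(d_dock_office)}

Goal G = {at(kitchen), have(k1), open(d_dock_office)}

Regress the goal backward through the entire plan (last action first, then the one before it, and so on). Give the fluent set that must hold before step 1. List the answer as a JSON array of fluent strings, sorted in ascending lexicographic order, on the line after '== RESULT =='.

Regress step by step:
  through step 3 (unlock(d_dock_office)): drop {open(d_dock_office)}, keep {at(kitchen), have(k1)}, require {have(k1), locked(d_dock_office)}
    → {at(kitchen), have(k1), locked(d_dock_office)}
  through step 2 (grab(k1)): drop {have(k1)}, keep {at(kitchen), locked(d_dock_office)}, require {at(kitchen), key_at(k1,kitchen)}
    → {at(kitchen), key_at(k1,kitchen), locked(d_dock_office)}
  through step 1 (move(store,kitchen)): drop {at(kitchen)}, keep {key_at(k1,kitchen), locked(d_dock_office)}, require {at(store), open(d_kitchen_store)}
    → {at(store), key_at(k1,kitchen), locked(d_dock_office), open(d_kitchen_store)}

== RESULT ==
["at(store)", "key_at(k1,kitchen)", "locked(d_dock_office)", "open(d_kitchen_store)"]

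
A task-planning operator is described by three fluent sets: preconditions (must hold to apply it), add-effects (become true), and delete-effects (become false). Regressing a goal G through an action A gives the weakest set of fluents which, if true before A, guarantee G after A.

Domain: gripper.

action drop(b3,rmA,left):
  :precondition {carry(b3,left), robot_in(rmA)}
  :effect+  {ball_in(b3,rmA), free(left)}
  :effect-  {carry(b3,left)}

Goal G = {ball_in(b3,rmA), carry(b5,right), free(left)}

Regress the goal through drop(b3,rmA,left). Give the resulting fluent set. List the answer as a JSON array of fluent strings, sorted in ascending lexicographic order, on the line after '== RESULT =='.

Compute (G \ add) ∪ pre:
  G ∩ del = {}  (empty — regression defined)
  G \ add = {ball_in(b3,rmA), carry(b5,right), free(left)} \ {ball_in(b3,rmA), free(left)} = {carry(b5,right)}
  ∪ pre   = {carry(b5,right)} ∪ {carry(b3,left), robot_in(rmA)}
          = {carry(b3,left), carry(b5,right), robot_in(rmA)}

== RESULT ==
["carry(b3,left)", "carry(b5,right)", "robot_in(rmA)"]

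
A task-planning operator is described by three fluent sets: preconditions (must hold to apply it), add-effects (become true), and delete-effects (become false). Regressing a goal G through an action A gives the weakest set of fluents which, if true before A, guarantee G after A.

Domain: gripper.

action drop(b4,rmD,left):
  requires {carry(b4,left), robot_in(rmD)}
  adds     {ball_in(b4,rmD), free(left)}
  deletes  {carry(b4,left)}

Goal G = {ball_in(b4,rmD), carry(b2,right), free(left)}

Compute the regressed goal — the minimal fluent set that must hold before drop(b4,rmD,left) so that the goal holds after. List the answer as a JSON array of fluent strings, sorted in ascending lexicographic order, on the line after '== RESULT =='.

Regress:
  G ∩ del = {}  (empty — regression defined)
  G \ add = {ball_in(b4,rmD), carry(b2,right), free(left)} \ {ball_in(b4,rmD), free(left)} = {carry(b2,right)}
  ∪ pre   = {carry(b2,right)} ∪ {carry(b4,left), robot_in(rmD)}
          = {carry(b2,right), carry(b4,left), robot_in(rmD)}

== RESULT ==
["carry(b2,right)", "carry(b4,left)", "robot_in(rmD)"]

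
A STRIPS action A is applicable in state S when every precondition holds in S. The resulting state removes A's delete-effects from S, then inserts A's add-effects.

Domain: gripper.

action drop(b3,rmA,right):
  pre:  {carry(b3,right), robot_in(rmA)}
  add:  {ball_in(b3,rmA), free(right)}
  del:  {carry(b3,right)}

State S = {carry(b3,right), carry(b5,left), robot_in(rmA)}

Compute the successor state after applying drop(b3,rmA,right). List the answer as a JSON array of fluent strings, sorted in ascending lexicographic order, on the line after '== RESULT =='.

Compute (S \ del) ∪ add:
  pre ⊆ S: {carry(b3,right), robot_in(rmA)} ⊆ S  — applicable
  S \ del = {carry(b5,left), robot_in(rmA)}
  ∪ add   = {ball_in(b3,rmA), carry(b5,left), free(right), robot_in(rmA)}

== RESULT ==
["ball_in(b3,rmA)", "carry(b5,left)", "free(right)", "robot_in(rmA)"]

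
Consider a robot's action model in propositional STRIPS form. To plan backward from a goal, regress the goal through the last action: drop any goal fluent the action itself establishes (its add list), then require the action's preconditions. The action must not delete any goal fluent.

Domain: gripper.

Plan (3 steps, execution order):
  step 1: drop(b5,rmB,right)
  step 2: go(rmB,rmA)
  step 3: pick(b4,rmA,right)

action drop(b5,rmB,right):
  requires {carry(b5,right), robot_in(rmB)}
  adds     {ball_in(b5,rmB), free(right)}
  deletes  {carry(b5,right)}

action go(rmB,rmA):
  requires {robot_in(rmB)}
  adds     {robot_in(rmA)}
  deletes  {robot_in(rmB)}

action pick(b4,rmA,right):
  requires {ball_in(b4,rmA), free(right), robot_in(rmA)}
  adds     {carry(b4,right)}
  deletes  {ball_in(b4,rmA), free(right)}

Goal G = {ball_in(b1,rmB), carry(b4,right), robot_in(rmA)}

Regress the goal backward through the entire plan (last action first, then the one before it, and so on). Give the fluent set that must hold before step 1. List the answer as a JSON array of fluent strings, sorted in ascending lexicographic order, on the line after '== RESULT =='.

Work backward from the goal:
  through step 3 (pick(b4,rmA,right)): drop {carry(b4,right)}, keep {ball_in(b1,rmB), robot_in(rmA)}, require {ball_in(b4,rmA), free(right), robot_in(rmA)}
    → {ball_in(b1,rmB), ball_in(b4,rmA), free(right), robot_in(rmA)}
  through step 2 (go(rmB,rmA)): drop {robot_in(rmA)}, keep {ball_in(b1,rmB), ball_in(b4,rmA), free(right)}, require {robot_in(rmB)}
    → {ball_in(b1,rmB), ball_in(b4,rmA), free(right), robot_in(rmB)}
  through step 1 (drop(b5,rmB,right)): drop {free(right)}, keep {ball_in(b1,rmB), ball_in(b4,rmA), robot_in(rmB)}, require {carry(b5,right), robot_in(rmB)}
    → {ball_in(b1,rmB), ball_in(b4,rmA), carry(b5,right), robot_in(rmB)}

== RESULT ==
["ball_in(b1,rmB)", "ball_in(b4,rmA)", "carry(b5,right)", "robot_in(rmB)"]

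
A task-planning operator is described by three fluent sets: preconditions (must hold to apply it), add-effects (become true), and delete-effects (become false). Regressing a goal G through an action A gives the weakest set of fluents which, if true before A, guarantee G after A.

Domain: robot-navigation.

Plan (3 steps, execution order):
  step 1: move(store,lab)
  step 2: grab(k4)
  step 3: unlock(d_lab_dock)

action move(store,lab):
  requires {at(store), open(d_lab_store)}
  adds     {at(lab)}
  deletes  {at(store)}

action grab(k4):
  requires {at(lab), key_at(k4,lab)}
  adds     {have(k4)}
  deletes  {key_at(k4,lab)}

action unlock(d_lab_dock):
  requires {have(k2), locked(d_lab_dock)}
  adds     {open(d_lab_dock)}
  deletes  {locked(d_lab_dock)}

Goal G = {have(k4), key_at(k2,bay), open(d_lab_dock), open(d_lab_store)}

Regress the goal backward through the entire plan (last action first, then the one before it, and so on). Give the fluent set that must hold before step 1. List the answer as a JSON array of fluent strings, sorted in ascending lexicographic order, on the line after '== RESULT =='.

Regress step by step:
  through step 3 (unlock(d_lab_dock)): drop {open(d_lab_dock)}, keep {have(k4), key_at(k2,bay), open(d_lab_store)}, require {have(k2), locked(d_lab_dock)}
    → {have(k2), have(k4), key_at(k2,bay), locked(d_lab_dock), open(d_lab_store)}
  through step 2 (grab(k4)): drop {have(k4)}, keep {have(k2), key_at(k2,bay), locked(d_lab_dock), open(d_lab_store)}, require {at(lab), key_at(k4,lab)}
    → {at(lab), have(k2), key_at(k2,bay), key_at(k4,lab), locked(d_lab_dock), open(d_lab_store)}
  through step 1 (move(store,lab)): drop {at(lab)}, keep {have(k2), key_at(k2,bay), key_at(k4,lab), locked(d_lab_dock), open(d_lab_store)}, require {at(store), open(d_lab_store)}
    → {at(store), have(k2), key_at(k2,bay), key_at(k4,lab), locked(d_lab_dock), open(d_lab_store)}

== RESULT ==
["at(store)", "have(k2)", "key_at(k2,bay)", "key_at(k4,lab)", "locked(d_lab_dock)", "open(d_lab_store)"]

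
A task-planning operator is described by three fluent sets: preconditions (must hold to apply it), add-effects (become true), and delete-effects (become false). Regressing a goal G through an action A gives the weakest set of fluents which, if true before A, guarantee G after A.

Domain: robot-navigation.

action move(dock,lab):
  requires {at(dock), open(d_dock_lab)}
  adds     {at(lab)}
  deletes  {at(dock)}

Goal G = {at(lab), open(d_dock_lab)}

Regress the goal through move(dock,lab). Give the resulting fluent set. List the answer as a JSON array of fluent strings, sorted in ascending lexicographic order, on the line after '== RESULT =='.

Compute (G \ add) ∪ pre:
  G ∩ del = {}  (empty — regression defined)
  G \ add = {at(lab), open(d_dock_lab)} \ {at(lab)} = {open(d_dock_lab)}
  ∪ pre   = {open(d_dock_lab)} ∪ {at(dock), open(d_dock_lab)}
          = {at(dock), open(d_dock_lab)}

== RESULT ==
["at(dock)", "open(d_dock_lab)"]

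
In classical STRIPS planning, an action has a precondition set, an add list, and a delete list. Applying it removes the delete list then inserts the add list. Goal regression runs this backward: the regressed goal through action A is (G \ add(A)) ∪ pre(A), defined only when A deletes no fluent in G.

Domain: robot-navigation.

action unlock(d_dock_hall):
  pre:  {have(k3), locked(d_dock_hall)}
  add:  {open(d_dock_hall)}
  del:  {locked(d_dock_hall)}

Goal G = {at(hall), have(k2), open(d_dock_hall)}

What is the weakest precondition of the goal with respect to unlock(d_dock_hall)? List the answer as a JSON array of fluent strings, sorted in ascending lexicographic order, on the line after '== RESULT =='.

Compute (G \ add) ∪ pre:
  G ∩ del = {}  (empty — regression defined)
  G \ add = {at(hall), have(k2), open(d_dock_hall)} \ {open(d_dock_hall)} = {at(hall), have(k2)}
  ∪ pre   = {at(hall), have(k2)} ∪ {have(k3), locked(d_dock_hall)}
          = {at(hall), have(k2), have(k3), locked(d_dock_hall)}

== RESULT ==
["at(hall)", "have(k2)", "have(k3)", "locked(d_dock_hall)"]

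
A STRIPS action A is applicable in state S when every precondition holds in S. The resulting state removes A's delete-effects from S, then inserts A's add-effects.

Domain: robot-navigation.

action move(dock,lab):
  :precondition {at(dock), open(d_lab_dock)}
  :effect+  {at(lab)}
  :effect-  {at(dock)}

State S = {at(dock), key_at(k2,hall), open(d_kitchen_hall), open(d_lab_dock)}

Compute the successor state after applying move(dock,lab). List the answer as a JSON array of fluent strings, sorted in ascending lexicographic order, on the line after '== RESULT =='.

Compute (S \ del) ∪ add:
  pre ⊆ S: {at(dock), open(d_lab_dock)} ⊆ S  — applicable
  S \ del = {key_at(k2,hall), open(d_kitchen_hall), open(d_lab_dock)}
  ∪ add   = {at(lab), key_at(k2,hall), open(d_kitchen_hall), open(d_lab_dock)}

== RESULT ==
["at(lab)", "key_at(k2,hall)", "open(d_kitchen_hall)", "open(d_lab_dock)"]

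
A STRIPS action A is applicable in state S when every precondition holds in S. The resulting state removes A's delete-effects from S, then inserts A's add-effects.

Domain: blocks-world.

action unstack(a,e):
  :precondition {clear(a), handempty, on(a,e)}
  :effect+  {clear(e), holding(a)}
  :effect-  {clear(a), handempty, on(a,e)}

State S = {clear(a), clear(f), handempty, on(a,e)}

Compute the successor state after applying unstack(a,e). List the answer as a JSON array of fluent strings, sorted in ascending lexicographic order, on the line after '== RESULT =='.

Progress:
  pre ⊆ S: {clear(a), handempty, on(a,e)} ⊆ S  — applicable
  S \ del = {clear(f)}
  ∪ add   = {clear(e), clear(f), holding(a)}

== RESULT ==
["clear(e)", "clear(f)", "holding(a)"]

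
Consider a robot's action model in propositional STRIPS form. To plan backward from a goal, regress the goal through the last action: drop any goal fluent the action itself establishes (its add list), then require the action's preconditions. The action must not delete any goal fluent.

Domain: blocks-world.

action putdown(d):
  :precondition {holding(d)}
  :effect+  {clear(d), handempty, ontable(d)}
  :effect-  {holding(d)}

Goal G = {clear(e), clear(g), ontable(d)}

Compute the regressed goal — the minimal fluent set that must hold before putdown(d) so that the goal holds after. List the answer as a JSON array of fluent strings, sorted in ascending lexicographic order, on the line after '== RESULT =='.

Compute (G \ add) ∪ pre:
  G ∩ del = {}  (empty — regression defined)
  G \ add = {clear(e), clear(g), ontable(d)} \ {clear(d), handempty, ontable(d)} = {clear(e), clear(g)}
  ∪ pre   = {clear(e), clear(g)} ∪ {holding(d)}
          = {clear(e), clear(g), holding(d)}

== RESULT ==
["clear(e)", "clear(g)", "holding(d)"]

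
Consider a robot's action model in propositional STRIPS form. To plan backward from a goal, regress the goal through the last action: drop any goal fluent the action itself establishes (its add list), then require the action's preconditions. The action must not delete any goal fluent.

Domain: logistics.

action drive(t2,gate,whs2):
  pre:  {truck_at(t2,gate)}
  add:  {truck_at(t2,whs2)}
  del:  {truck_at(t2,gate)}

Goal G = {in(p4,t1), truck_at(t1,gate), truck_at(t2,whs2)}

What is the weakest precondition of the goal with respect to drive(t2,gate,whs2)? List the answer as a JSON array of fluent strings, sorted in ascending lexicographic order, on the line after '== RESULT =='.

Compute (G \ add) ∪ pre:
  G ∩ del = {}  (empty — regression defined)
  G \ add = {in(p4,t1), truck_at(t1,gate), truck_at(t2,whs2)} \ {truck_at(t2,whs2)} = {in(p4,t1), truck_at(t1,gate)}
  ∪ pre   = {in(p4,t1), truck_at(t1,gate)} ∪ {truck_at(t2,gate)}
          = {in(p4,t1), truck_at(t1,gate), truck_at(t2,gate)}

== RESULT ==
["in(p4,t1)", "truck_at(t1,gate)", "truck_at(t2,gate)"]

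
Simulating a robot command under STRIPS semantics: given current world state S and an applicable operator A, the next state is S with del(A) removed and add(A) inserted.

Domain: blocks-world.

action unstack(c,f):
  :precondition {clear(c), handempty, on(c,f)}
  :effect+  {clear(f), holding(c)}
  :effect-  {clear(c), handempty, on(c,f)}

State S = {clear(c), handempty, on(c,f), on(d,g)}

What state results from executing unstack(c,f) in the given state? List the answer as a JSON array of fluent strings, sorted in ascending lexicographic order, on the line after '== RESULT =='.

Progress:
  pre ⊆ S: {clear(c), handempty, on(c,f)} ⊆ S  — applicable
  S \ del = {on(d,g)}
  ∪ add   = {clear(f), holding(c), on(d,g)}

== RESULT ==
["clear(f)", "holding(c)", "on(d,g)"]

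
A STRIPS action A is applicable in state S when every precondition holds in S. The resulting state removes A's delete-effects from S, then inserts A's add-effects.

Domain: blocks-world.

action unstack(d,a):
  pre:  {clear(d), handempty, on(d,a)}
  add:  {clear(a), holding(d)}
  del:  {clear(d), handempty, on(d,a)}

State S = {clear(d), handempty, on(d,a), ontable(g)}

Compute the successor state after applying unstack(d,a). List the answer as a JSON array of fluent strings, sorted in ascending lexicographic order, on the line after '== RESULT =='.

Progress:
  pre ⊆ S: {clear(d), handempty, on(d,a)} ⊆ S  — applicable
  S \ del = {ontable(g)}
  ∪ add   = {clear(a), holding(d), ontable(g)}

== RESULT ==
["clear(a)", "holding(d)", "ontable(g)"]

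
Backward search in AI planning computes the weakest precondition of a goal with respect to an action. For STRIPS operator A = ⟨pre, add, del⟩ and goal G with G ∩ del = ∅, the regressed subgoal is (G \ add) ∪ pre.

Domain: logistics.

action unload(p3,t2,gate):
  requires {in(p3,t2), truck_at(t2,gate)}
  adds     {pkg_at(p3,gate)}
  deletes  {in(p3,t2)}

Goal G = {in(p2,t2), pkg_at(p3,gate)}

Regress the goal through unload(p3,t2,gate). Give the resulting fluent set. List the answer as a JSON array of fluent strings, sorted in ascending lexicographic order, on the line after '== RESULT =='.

Compute (G \ add) ∪ pre:
  G ∩ del = {}  (empty — regression defined)
  G \ add = {in(p2,t2), pkg_at(p3,gate)} \ {pkg_at(p3,gate)} = {in(p2,t2)}
  ∪ pre   = {in(p2,t2)} ∪ {in(p3,t2), truck_at(t2,gate)}
          = {in(p2,t2), in(p3,t2), truck_at(t2,gate)}

== RESULT ==
["in(p2,t2)", "in(p3,t2)", "truck_at(t2,gate)"]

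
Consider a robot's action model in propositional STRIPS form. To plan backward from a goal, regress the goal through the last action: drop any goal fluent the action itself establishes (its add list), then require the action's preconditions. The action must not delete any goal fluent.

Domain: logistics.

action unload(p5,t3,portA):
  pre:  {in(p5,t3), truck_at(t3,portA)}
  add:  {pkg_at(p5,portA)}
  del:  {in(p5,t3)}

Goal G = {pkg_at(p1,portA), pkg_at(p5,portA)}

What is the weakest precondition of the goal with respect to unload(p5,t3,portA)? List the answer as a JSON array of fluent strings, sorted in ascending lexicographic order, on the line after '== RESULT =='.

Regress:
  G ∩ del = {}  (empty — regression defined)
  G \ add = {pkg_at(p1,portA), pkg_at(p5,portA)} \ {pkg_at(p5,portA)} = {pkg_at(p1,portA)}
  ∪ pre   = {pkg_at(p1,portA)} ∪ {in(p5,t3), truck_at(t3,portA)}
          = {in(p5,t3), pkg_at(p1,portA), truck_at(t3,portA)}

== RESULT ==
["in(p5,t3)", "pkg_at(p1,portA)", "truck_at(t3,portA)"]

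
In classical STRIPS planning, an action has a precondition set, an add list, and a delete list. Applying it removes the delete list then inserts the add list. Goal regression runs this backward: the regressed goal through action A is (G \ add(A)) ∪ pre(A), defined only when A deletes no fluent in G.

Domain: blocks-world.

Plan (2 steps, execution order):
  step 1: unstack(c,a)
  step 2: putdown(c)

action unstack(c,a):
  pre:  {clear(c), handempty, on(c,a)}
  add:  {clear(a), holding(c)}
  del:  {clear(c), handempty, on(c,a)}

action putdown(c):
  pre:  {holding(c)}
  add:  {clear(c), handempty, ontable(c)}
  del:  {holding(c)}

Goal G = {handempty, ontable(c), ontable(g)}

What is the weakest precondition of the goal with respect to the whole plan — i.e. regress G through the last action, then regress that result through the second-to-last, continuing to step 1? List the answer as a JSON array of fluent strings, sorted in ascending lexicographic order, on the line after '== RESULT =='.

Work backward from the goal:
  through step 2 (putdown(c)): drop {handempty, ontable(c)}, keep {ontable(g)}, require {holding(c)}
    → {holding(c), ontable(g)}
  through step 1 (unstack(c,a)): drop {holding(c)}, keep {ontable(g)}, require {clear(c), handempty, on(c,a)}
    → {clear(c), handempty, on(c,a), ontable(g)}

== RESULT ==
["clear(c)", "handempty", "on(c,a)", "ontable(g)"]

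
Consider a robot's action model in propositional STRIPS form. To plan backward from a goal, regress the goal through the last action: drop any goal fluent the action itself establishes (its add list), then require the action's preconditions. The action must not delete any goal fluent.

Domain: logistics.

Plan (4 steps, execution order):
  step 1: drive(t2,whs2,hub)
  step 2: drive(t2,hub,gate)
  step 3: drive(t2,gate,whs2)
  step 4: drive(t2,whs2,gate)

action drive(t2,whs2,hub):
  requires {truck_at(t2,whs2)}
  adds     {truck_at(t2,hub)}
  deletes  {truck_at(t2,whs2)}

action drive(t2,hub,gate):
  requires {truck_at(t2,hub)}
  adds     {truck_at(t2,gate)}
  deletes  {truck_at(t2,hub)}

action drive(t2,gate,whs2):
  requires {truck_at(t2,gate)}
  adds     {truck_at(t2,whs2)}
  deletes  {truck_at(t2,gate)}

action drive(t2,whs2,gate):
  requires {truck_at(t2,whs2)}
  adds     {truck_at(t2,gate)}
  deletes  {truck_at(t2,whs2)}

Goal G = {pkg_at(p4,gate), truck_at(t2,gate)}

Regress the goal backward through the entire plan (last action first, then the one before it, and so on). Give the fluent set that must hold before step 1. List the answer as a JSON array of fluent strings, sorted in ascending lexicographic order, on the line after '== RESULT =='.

Work backward from the goal:
  through step 4 (drive(t2,whs2,gate)): drop {truck_at(t2,gate)}, keep {pkg_at(p4,gate)}, require {truck_at(t2,whs2)}
    → {pkg_at(p4,gate), truck_at(t2,whs2)}
  through step 3 (drive(t2,gate,whs2)): drop {truck_at(t2,whs2)}, keep {pkg_at(p4,gate)}, require {truck_at(t2,gate)}
    → {pkg_at(p4,gate), truck_at(t2,gate)}
  through step 2 (drive(t2,hub,gate)): drop {truck_at(t2,gate)}, keep {pkg_at(p4,gate)}, require {truck_at(t2,hub)}
    → {pkg_at(p4,gate), truck_at(t2,hub)}
  through step 1 (drive(t2,whs2,hub)): drop {truck_at(t2,hub)}, keep {pkg_at(p4,gate)}, require {truck_at(t2,whs2)}
    → {pkg_at(p4,gate), truck_at(t2,whs2)}

== RESULT ==
["pkg_at(p4,gate)", "truck_at(t2,whs2)"]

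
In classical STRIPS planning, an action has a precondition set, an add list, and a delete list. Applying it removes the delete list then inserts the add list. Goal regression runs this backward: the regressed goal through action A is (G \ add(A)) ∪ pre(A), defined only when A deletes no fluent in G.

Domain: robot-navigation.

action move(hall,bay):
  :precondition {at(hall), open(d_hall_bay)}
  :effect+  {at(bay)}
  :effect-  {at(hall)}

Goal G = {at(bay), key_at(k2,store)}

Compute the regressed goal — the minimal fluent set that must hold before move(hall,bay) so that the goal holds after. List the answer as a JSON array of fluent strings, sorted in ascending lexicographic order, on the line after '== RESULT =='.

Compute (G \ add) ∪ pre:
  G ∩ del = {}  (empty — regression defined)
  G \ add = {at(bay), key_at(k2,store)} \ {at(bay)} = {key_at(k2,store)}
  ∪ pre   = {key_at(k2,store)} ∪ {at(hall), open(d_hall_bay)}
          = {at(hall), key_at(k2,store), open(d_hall_bay)}

== RESULT ==
["at(hall)", "key_at(k2,store)", "open(d_hall_bay)"]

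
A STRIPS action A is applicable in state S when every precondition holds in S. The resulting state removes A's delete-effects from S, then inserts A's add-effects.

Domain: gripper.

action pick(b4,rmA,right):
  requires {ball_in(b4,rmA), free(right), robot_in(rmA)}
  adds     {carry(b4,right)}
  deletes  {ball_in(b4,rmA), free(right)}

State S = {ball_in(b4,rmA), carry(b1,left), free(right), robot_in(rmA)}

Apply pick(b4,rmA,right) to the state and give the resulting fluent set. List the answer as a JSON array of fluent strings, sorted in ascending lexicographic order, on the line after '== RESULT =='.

Compute (S \ del) ∪ add:
  pre ⊆ S: {ball_in(b4,rmA), free(right), robot_in(rmA)} ⊆ S  — applicable
  S \ del = {carry(b1,left), robot_in(rmA)}
  ∪ add   = {carry(b1,left), carry(b4,right), robot_in(rmA)}

== RESULT ==
["carry(b1,left)", "carry(b4,right)", "robot_in(rmA)"]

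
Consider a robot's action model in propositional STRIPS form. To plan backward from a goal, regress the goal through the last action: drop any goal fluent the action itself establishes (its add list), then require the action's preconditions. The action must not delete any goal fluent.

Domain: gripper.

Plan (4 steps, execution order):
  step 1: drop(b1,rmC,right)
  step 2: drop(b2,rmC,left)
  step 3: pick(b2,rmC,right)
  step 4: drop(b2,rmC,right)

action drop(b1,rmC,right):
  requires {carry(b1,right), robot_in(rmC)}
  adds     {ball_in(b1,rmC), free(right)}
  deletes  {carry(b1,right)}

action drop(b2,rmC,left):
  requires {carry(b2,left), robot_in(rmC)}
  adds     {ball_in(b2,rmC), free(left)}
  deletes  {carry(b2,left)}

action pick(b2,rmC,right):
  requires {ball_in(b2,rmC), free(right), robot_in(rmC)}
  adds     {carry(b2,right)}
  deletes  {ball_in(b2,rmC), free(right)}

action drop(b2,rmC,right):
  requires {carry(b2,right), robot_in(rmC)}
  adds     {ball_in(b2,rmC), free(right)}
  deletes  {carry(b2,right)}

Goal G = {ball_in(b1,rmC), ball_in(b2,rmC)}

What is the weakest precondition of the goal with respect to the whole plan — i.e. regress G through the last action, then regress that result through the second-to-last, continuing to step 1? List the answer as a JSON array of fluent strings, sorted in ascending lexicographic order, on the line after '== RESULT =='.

Regress step by step:
  through step 4 (drop(b2,rmC,right)): drop {ball_in(b2,rmC)}, keep {ball_in(b1,rmC)}, require {carry(b2,right), robot_in(rmC)}
    → {ball_in(b1,rmC), carry(b2,right), robot_in(rmC)}
  through step 3 (pick(b2,rmC,right)): drop {carry(b2,right)}, keep {ball_in(b1,rmC), robot_in(rmC)}, require {ball_in(b2,rmC), free(right), robot_in(rmC)}
    → {ball_in(b1,rmC), ball_in(b2,rmC), free(right), robot_in(rmC)}
  through step 2 (drop(b2,rmC,left)): drop {ball_in(b2,rmC)}, keep {ball_in(b1,rmC), free(right), robot_in(rmC)}, require {carry(b2,left), robot_in(rmC)}
    → {ball_in(b1,rmC), carry(b2,left), free(right), robot_in(rmC)}
  through step 1 (drop(b1,rmC,right)): drop {ball_in(b1,rmC), free(right)}, keep {carry(b2,left), robot_in(rmC)}, require {carry(b1,right), robot_in(rmC)}
    → {carry(b1,right), carry(b2,left), robot_in(rmC)}

== RESULT ==
["carry(b1,right)", "carry(b2,left)", "robot_in(rmC)"]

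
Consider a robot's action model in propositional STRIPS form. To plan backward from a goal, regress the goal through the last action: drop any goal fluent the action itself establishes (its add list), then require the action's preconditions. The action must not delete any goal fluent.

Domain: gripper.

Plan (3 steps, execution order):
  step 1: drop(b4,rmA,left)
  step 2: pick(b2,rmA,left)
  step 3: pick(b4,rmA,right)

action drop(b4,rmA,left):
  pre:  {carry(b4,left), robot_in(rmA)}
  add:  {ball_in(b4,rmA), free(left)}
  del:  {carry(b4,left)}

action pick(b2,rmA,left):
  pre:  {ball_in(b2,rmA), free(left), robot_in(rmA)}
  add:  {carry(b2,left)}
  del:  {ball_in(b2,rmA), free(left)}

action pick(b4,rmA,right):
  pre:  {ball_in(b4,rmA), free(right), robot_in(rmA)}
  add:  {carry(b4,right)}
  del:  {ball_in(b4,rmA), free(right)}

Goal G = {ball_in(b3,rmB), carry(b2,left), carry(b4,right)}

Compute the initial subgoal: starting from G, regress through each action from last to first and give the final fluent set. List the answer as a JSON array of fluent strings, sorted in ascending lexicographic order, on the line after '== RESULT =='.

Work backward from the goal:
  through step 3 (pick(b4,rmA,right)): drop {carry(b4,right)}, keep {ball_in(b3,rmB), carry(b2,left)}, require {ball_in(b4,rmA), free(right), robot_in(rmA)}
    → {ball_in(b3,rmB), ball_in(b4,rmA), carry(b2,left), free(right), robot_in(rmA)}
  through step 2 (pick(b2,rmA,left)): drop {carry(b2,left)}, keep {ball_in(b3,rmB), ball_in(b4,rmA), free(right), robot_in(rmA)}, require {ball_in(b2,rmA), free(left), robot_in(rmA)}
    → {ball_in(b2,rmA), ball_in(b3,rmB), ball_in(b4,rmA), free(left), free(right), robot_in(rmA)}
  through step 1 (drop(b4,rmA,left)): drop {ball_in(b4,rmA), free(left)}, keep {ball_in(b2,rmA), ball_in(b3,rmB), free(right), robot_in(rmA)}, require {carry(b4,left), robot_in(rmA)}
    → {ball_in(b2,rmA), ball_in(b3,rmB), carry(b4,left), free(right), robot_in(rmA)}

== RESULT ==
["ball_in(b2,rmA)", "ball_in(b3,rmB)", "carry(b4,left)", "free(right)", "robot_in(rmA)"]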